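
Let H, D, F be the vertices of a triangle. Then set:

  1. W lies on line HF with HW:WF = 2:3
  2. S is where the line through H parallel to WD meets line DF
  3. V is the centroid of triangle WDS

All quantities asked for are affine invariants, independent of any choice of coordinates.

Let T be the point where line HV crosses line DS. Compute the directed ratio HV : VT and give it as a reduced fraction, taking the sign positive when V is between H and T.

Assign H = (0, 0), D = (1, 0), F = (0, 1) — the answer is frame-independent, so this choice is without loss of generality.
1. W lies on line HF with HW:WF = 2:3 ⇒ W = (0, 2/5)
2. S is where the line through H parallel to WD meets line DF ⇒ S = (5/3, -2/3)
3. V is the centroid of triangle WDS ⇒ V = (8/9, -4/45)
line HV meets DS at T = (10/9, -1/9)
V = H + t·(T−H) with t = 4/5, so HV:VT = 4/5:1/5

HV:VT = 4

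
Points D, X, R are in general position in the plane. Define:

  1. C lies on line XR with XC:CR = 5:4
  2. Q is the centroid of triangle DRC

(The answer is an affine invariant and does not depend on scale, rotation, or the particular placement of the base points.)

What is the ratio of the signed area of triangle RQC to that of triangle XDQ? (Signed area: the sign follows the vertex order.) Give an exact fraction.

[RQC]:[XDQ] = -2/7

Work in coordinates with D = (0, 0), X = (1, 0), R = (0, 1).
1. C lies on line XR with XC:CR = 5:4 ⇒ C = (4/9, 5/9)
2. Q is the centroid of triangle DRC ⇒ Q = (4/27, 14/27)
2·[RQC] = 4/27, 2·[XDQ] = -14/27
[RQC]:[XDQ] = 4/27:-14/27 = -2/7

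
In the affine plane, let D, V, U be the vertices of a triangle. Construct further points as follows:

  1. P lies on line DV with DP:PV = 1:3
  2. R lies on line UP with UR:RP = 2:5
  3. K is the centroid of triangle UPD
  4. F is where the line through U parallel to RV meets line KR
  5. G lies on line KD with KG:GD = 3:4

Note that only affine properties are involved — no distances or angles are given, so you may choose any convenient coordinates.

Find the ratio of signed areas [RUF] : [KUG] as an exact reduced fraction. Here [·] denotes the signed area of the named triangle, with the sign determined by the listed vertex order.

[RUF]:[KUG] = -12/29

Assign D = (0, 0), V = (1, 0), U = (0, 1) — the answer is frame-independent, so this choice is without loss of generality.
1. P lies on line DV with DP:PV = 1:3 ⇒ P = (1/4, 0)
2. R lies on line UP with UR:RP = 2:5 ⇒ R = (1/14, 5/7)
3. K is the centroid of triangle UPD ⇒ K = (1/12, 1/3)
4. F is where the line through U parallel to RV meets line KR ⇒ F = (13/203, 193/203)
5. G lies on line KD with KG:GD = 3:4 ⇒ G = (1/21, 4/21)
2·[RUF] = -3/203, 2·[KUG] = 1/28
[RUF]:[KUG] = -3/203:1/28 = -12/29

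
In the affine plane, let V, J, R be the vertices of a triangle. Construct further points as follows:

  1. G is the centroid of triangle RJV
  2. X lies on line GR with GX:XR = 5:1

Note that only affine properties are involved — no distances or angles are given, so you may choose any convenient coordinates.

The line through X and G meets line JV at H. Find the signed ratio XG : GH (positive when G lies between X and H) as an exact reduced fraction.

Set V = (0, 0), J = (1, 0), R = (0, 1); any affine frame gives the same invariant.
1. G is the centroid of triangle RJV ⇒ G = (1/3, 1/3)
2. X lies on line GR with GX:XR = 5:1 ⇒ X = (1/18, 8/9)
line XG meets JV at H = (1/2, 0)
G = X + t·(H−X) with t = 5/8, so XG:GH = 5/8:3/8

XG:GH = 5/3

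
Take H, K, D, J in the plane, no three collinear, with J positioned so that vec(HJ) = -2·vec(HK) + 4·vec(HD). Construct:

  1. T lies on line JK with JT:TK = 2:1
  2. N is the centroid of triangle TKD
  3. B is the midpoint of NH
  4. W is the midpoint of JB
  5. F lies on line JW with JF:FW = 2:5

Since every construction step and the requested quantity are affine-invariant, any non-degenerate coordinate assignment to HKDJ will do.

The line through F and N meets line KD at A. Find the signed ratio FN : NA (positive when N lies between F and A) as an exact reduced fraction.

FN:NA = 43/7

Choose coordinates H = (0, 0), K = (1, 0), D = (0, 1), J = (-2, 4).
1. T lies on line JK with JT:TK = 2:1 ⇒ T = (0, 4/3)
2. N is the centroid of triangle TKD ⇒ N = (1/3, 7/9)
3. B is the midpoint of NH ⇒ B = (1/6, 7/18)
4. W is the midpoint of JB ⇒ W = (-11/12, 79/36)
5. F lies on line JW with JF:FW = 2:5 ⇒ F = (-71/42, 439/126)
line FN meets KD at A = (57/86, 29/86)
N = F + t·(A−F) with t = 43/50, so FN:NA = 43/50:7/50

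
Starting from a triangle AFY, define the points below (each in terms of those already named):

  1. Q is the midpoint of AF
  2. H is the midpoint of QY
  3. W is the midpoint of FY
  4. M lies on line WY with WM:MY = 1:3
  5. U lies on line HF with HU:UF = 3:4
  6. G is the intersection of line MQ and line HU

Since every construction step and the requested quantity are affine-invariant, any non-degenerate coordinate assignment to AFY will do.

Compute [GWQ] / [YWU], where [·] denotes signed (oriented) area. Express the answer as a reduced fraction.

Set A = (0, 0), F = (1, 0), Y = (0, 1); any affine frame gives the same invariant.
1. Q is the midpoint of AF ⇒ Q = (1/2, 0)
2. H is the midpoint of QY ⇒ H = (1/4, 1/2)
3. W is the midpoint of FY ⇒ W = (1/2, 1/2)
4. M lies on line WY with WM:MY = 1:3 ⇒ M = (3/8, 5/8)
5. U lies on line HF with HU:UF = 3:4 ⇒ U = (4/7, 2/7)
6. G is the intersection of line MQ and line HU ⇒ G = (11/26, 5/13)
2·[GWQ] = -1/26, 2·[YWU] = -1/14
[GWQ]:[YWU] = -1/26:-1/14 = 7/13

[GWQ]:[YWU] = 7/13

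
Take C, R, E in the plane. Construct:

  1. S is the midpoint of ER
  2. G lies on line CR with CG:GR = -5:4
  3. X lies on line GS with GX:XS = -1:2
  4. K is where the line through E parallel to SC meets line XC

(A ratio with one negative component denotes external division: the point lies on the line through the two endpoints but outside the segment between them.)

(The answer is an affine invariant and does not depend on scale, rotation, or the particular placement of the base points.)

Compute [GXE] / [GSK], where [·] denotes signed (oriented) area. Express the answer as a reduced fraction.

Choose coordinates C = (0, 0), R = (1, 0), E = (0, 1).
1. S is the midpoint of ER ⇒ S = (1/2, 1/2)
2. G lies on line CR with CG:GR = -5:4 ⇒ G = (5, 0)
3. X lies on line GS with GX:XS = -1:2 ⇒ X = (19/2, -1/2)
4. K is where the line through E parallel to SC meets line XC ⇒ K = (-19/20, 1/20)
2·[GXE] = 2, 2·[GSK] = 11/4
[GXE]:[GSK] = 2:11/4 = 8/11

[GXE]:[GSK] = 8/11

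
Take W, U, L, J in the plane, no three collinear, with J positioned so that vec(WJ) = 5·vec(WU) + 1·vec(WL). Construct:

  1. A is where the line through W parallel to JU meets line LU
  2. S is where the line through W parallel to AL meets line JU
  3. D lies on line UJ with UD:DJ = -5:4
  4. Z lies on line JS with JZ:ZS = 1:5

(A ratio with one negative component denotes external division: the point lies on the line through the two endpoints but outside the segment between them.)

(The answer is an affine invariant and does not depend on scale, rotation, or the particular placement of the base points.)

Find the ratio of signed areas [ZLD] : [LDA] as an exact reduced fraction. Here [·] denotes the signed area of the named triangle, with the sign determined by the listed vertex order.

Work in coordinates with W = (0, 0), U = (1, 0), L = (0, 1), J = (5, 1).
1. A is where the line through W parallel to JU meets line LU ⇒ A = (4/5, 1/5)
2. S is where the line through W parallel to AL meets line JU ⇒ S = (1/5, -1/5)
3. D lies on line UJ with UD:DJ = -5:4 ⇒ D = (21, 5)
4. Z lies on line JS with JZ:ZS = 1:5 ⇒ Z = (21/5, 4/5)
2·[ZLD] = -21, 2·[LDA] = -20
[ZLD]:[LDA] = -21:-20 = 21/20

[ZLD]:[LDA] = 21/20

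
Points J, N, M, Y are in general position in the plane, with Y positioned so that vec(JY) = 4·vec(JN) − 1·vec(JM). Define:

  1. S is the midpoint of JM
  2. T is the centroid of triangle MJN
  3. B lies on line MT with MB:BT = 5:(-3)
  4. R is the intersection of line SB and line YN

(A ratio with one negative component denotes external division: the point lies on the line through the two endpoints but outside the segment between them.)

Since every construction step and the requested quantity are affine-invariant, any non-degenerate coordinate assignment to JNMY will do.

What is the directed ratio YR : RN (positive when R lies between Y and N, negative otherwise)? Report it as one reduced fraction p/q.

Set J = (0, 0), N = (1, 0), M = (0, 1), Y = (4, -1); any affine frame gives the same invariant.
1. S is the midpoint of JM ⇒ S = (0, 1/2)
2. T is the centroid of triangle MJN ⇒ T = (1/3, 1/3)
3. B lies on line MT with MB:BT = 5:(-3) ⇒ B = (5/6, -2/3)
4. R is the intersection of line SB and line YN ⇒ R = (5/32, 9/32)
R = Y + t·(N−Y) with t = 41/32, so YR:RN = t:(1−t) = 41/32:-9/32

YR:RN = -41/9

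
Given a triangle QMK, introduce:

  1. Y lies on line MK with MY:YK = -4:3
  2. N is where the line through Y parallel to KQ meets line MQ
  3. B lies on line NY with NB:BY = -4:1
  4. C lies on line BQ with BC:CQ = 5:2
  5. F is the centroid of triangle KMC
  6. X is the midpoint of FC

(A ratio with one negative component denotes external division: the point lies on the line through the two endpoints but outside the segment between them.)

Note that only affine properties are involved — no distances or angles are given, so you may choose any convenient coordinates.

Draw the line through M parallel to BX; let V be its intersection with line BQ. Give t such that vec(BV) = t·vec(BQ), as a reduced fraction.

t = -348/175

Choose coordinates Q = (0, 0), M = (1, 0), K = (0, 1).
1. Y lies on line MK with MY:YK = -4:3 ⇒ Y = (-3, 4)
2. N is where the line through Y parallel to KQ meets line MQ ⇒ N = (-3, 0)
3. B lies on line NY with NB:BY = -4:1 ⇒ B = (-3, 16/3)
4. C lies on line BQ with BC:CQ = 5:2 ⇒ C = (-6/7, 32/21)
5. F is the centroid of triangle KMC ⇒ F = (1/21, 53/63)
6. X is the midpoint of FC ⇒ X = (-17/42, 149/126)
through M parallel to BX: direction (109/42, -523/126); meets BQ at V = (-1569/175, 8368/525)
V = B + t·(Q−B) with t = -348/175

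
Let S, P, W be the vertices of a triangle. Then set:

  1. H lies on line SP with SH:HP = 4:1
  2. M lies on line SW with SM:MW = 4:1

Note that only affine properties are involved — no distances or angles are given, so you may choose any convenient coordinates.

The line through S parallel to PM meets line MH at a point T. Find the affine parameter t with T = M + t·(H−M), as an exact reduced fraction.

Set S = (0, 0), P = (1, 0), W = (0, 1); any affine frame gives the same invariant.
1. H lies on line SP with SH:HP = 4:1 ⇒ H = (4/5, 0)
2. M lies on line SW with SM:MW = 4:1 ⇒ M = (0, 4/5)
through S parallel to PM: direction (-1, 4/5); meets MH at T = (4, -16/5)
T = M + t·(H−M) with t = 5

t = 5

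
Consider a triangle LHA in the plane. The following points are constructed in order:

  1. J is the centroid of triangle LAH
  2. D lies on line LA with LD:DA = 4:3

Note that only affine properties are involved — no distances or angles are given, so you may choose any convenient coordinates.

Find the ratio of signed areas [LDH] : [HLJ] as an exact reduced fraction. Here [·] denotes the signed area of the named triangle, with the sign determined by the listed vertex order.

[LDH]:[HLJ] = 12/7

Work in coordinates with L = (0, 0), H = (1, 0), A = (0, 1).
1. J is the centroid of triangle LAH ⇒ J = (1/3, 1/3)
2. D lies on line LA with LD:DA = 4:3 ⇒ D = (0, 4/7)
2·[LDH] = -4/7, 2·[HLJ] = -1/3
[LDH]:[HLJ] = -4/7:-1/3 = 12/7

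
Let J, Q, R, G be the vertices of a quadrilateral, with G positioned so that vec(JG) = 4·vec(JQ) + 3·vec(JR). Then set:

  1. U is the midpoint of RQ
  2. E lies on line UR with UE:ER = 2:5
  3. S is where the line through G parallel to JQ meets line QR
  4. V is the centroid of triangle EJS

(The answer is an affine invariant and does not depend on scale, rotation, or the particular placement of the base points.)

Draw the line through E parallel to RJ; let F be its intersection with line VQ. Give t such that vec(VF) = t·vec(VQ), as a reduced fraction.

t = 38/65

Assign J = (0, 0), Q = (1, 0), R = (0, 1), G = (4, 3) — the answer is frame-independent, so this choice is without loss of generality.
1. U is the midpoint of RQ ⇒ U = (1/2, 1/2)
2. E lies on line UR with UE:ER = 2:5 ⇒ E = (5/14, 9/14)
3. S is where the line through G parallel to JQ meets line QR ⇒ S = (-2, 3)
4. V is the centroid of triangle EJS ⇒ V = (-23/42, 17/14)
through E parallel to RJ: direction (0, -1); meets VQ at F = (5/14, 459/910)
F = V + t·(Q−V) with t = 38/65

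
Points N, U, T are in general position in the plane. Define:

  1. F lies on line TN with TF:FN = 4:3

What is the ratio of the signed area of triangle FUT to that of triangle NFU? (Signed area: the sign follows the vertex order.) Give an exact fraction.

Assign N = (0, 0), U = (1, 0), T = (0, 1) — the answer is frame-independent, so this choice is without loss of generality.
1. F lies on line TN with TF:FN = 4:3 ⇒ F = (0, 3/7)
2·[FUT] = 4/7, 2·[NFU] = -3/7
[FUT]:[NFU] = 4/7:-3/7 = -4/3

[FUT]:[NFU] = -4/3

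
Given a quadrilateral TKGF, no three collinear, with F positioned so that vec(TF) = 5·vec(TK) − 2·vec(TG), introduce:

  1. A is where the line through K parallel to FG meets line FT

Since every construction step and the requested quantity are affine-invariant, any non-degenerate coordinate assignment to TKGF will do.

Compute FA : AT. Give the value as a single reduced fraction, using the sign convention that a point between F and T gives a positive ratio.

Work in coordinates with T = (0, 0), K = (1, 0), G = (0, 1), F = (5, -2).
1. A is where the line through K parallel to FG meets line FT ⇒ A = (3, -6/5)
A = F + t·(T−F) with t = 2/5, so FA:AT = t:(1−t) = 2/5:3/5

FA:AT = 2/3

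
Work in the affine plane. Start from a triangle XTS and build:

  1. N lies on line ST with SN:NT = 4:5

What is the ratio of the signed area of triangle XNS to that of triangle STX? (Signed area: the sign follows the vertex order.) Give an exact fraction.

[XNS]:[STX] = -4/9

Work in coordinates with X = (0, 0), T = (1, 0), S = (0, 1).
1. N lies on line ST with SN:NT = 4:5 ⇒ N = (4/9, 5/9)
2·[XNS] = 4/9, 2·[STX] = -1
[XNS]:[STX] = 4/9:-1 = -4/9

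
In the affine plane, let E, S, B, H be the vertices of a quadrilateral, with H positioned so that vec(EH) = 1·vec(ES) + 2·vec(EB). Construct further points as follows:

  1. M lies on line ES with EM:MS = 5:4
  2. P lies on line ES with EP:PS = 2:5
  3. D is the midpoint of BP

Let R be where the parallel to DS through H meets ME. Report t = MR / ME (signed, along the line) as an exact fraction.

Set E = (0, 0), S = (1, 0), B = (0, 1), H = (1, 2); any affine frame gives the same invariant.
1. M lies on line ES with EM:MS = 5:4 ⇒ M = (5/9, 0)
2. P lies on line ES with EP:PS = 2:5 ⇒ P = (2/7, 0)
3. D is the midpoint of BP ⇒ D = (1/7, 1/2)
through H parallel to DS: direction (6/7, -1/2); meets ME at R = (31/7, 0)
R = M + t·(E−M) with t = -244/35

t = -244/35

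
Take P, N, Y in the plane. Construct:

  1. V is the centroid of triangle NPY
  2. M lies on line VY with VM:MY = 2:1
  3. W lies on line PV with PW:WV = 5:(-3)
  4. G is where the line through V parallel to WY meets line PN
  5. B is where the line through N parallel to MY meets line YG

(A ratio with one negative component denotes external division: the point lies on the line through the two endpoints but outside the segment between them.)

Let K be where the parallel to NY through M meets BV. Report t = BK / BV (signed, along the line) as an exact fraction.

Assign P = (0, 0), N = (1, 0), Y = (0, 1) — the answer is frame-independent, so this choice is without loss of generality.
1. V is the centroid of triangle NPY ⇒ V = (1/3, 1/3)
2. M lies on line VY with VM:MY = 2:1 ⇒ M = (1/9, 7/9)
3. W lies on line PV with PW:WV = 5:(-3) ⇒ W = (5/6, 5/6)
4. G is where the line through V parallel to WY meets line PN ⇒ G = (2, 0)
5. B is where the line through N parallel to MY meets line YG ⇒ B = (2/3, 2/3)
through M parallel to NY: direction (-1, 1); meets BV at K = (4/9, 4/9)
K = B + t·(V−B) with t = 2/3

t = 2/3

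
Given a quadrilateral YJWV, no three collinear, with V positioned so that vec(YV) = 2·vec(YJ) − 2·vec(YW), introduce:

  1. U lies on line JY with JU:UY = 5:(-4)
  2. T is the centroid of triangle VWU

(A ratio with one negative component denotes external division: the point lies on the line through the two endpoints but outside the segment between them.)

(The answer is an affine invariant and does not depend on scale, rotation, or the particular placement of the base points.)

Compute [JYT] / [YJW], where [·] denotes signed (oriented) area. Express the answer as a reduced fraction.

[JYT]:[YJW] = 1/3

Work in coordinates with Y = (0, 0), J = (1, 0), W = (0, 1), V = (2, -2).
1. U lies on line JY with JU:UY = 5:(-4) ⇒ U = (-4, 0)
2. T is the centroid of triangle VWU ⇒ T = (-2/3, -1/3)
2·[JYT] = 1/3, 2·[YJW] = 1
[JYT]:[YJW] = 1/3:1 = 1/3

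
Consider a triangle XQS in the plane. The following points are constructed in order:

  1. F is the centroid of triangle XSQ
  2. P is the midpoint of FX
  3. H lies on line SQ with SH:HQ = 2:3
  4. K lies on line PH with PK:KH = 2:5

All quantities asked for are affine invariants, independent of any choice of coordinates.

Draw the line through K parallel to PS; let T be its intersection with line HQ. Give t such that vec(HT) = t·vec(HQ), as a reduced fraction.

t = -10/21

Set X = (0, 0), Q = (1, 0), S = (0, 1); any affine frame gives the same invariant.
1. F is the centroid of triangle XSQ ⇒ F = (1/3, 1/3)
2. P is the midpoint of FX ⇒ P = (1/6, 1/6)
3. H lies on line SQ with SH:HQ = 2:3 ⇒ H = (2/5, 3/5)
4. K lies on line PH with PK:KH = 2:5 ⇒ K = (7/30, 61/210)
through K parallel to PS: direction (-1/6, 5/6); meets HQ at T = (4/35, 31/35)
T = H + t·(Q−H) with t = -10/21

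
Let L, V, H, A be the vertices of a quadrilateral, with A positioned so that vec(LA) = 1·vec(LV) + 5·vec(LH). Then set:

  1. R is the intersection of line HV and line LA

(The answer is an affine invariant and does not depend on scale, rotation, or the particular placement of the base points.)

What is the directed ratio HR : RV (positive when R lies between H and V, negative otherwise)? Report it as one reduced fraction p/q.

Assign L = (0, 0), V = (1, 0), H = (0, 1), A = (1, 5) — the answer is frame-independent, so this choice is without loss of generality.
1. R is the intersection of line HV and line LA ⇒ R = (1/6, 5/6)
R = H + t·(V−H) with t = 1/6, so HR:RV = t:(1−t) = 1/6:5/6

HR:RV = 1/5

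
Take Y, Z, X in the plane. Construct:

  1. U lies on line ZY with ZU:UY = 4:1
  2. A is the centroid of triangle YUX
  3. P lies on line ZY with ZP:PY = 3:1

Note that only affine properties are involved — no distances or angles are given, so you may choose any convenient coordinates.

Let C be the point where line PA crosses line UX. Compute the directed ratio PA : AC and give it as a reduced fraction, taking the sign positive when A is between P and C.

PA:AC = -7/4

Set Y = (0, 0), Z = (1, 0), X = (0, 1); any affine frame gives the same invariant.
1. U lies on line ZY with ZU:UY = 4:1 ⇒ U = (1/5, 0)
2. A is the centroid of triangle YUX ⇒ A = (1/15, 1/3)
3. P lies on line ZY with ZP:PY = 3:1 ⇒ P = (1/4, 0)
line PA meets UX at C = (6/35, 1/7)
A = P + t·(C−P) with t = 7/3, so PA:AC = 7/3:-4/3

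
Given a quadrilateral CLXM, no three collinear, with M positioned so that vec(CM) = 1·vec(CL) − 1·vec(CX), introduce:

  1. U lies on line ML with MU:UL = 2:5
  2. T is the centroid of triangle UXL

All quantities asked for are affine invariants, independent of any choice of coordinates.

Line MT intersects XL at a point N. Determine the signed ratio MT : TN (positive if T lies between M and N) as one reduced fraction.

Set C = (0, 0), L = (1, 0), X = (0, 1), M = (1, -1); any affine frame gives the same invariant.
1. U lies on line ML with MU:UL = 2:5 ⇒ U = (1, -5/7)
2. T is the centroid of triangle UXL ⇒ T = (2/3, 2/21)
line MT meets XL at N = (9/16, 7/16)
T = M + t·(N−M) with t = 16/21, so MT:TN = 16/21:5/21

MT:TN = 16/5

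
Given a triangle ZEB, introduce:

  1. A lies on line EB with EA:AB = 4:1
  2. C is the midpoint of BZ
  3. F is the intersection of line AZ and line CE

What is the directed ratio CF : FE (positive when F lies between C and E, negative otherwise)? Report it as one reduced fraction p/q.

Set Z = (0, 0), E = (1, 0), B = (0, 1); any affine frame gives the same invariant.
1. A lies on line EB with EA:AB = 4:1 ⇒ A = (1/5, 4/5)
2. C is the midpoint of BZ ⇒ C = (0, 1/2)
3. F is the intersection of line AZ and line CE ⇒ F = (1/9, 4/9)
F = C + t·(E−C) with t = 1/9, so CF:FE = t:(1−t) = 1/9:8/9

CF:FE = 1/8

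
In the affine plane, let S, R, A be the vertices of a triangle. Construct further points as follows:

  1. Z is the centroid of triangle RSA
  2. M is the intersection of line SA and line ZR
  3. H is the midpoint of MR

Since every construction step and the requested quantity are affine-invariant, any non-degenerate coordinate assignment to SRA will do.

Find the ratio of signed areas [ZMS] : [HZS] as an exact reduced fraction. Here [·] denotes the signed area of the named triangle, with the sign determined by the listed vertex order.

Choose coordinates S = (0, 0), R = (1, 0), A = (0, 1).
1. Z is the centroid of triangle RSA ⇒ Z = (1/3, 1/3)
2. M is the intersection of line SA and line ZR ⇒ M = (0, 1/2)
3. H is the midpoint of MR ⇒ H = (1/2, 1/4)
2·[ZMS] = 1/6, 2·[HZS] = 1/12
[ZMS]:[HZS] = 1/6:1/12 = 2

[ZMS]:[HZS] = 2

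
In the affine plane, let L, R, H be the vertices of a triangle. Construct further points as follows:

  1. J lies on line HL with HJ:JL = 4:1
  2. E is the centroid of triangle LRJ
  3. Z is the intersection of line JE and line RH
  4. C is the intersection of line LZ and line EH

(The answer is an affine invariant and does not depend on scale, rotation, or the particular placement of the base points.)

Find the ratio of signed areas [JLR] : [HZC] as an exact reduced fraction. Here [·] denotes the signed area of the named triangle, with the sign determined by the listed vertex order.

[JLR]:[HZC] = -17/80

Set L = (0, 0), R = (1, 0), H = (0, 1); any affine frame gives the same invariant.
1. J lies on line HL with HJ:JL = 4:1 ⇒ J = (0, 1/5)
2. E is the centroid of triangle LRJ ⇒ E = (1/3, 1/15)
3. Z is the intersection of line JE and line RH ⇒ Z = (4/3, -1/3)
4. C is the intersection of line LZ and line EH ⇒ C = (20/51, -5/51)
2·[JLR] = 1/5, 2·[HZC] = -16/17
[JLR]:[HZC] = 1/5:-16/17 = -17/80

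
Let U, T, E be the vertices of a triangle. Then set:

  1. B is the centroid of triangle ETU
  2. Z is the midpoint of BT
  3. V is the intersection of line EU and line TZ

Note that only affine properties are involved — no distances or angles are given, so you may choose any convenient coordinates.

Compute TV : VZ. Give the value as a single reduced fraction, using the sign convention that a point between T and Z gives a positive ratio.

Set U = (0, 0), T = (1, 0), E = (0, 1); any affine frame gives the same invariant.
1. B is the centroid of triangle ETU ⇒ B = (1/3, 1/3)
2. Z is the midpoint of BT ⇒ Z = (2/3, 1/6)
3. V is the intersection of line EU and line TZ ⇒ V = (0, 1/2)
V = T + t·(Z−T) with t = 3, so TV:VZ = t:(1−t) = 3:-2

TV:VZ = -3/2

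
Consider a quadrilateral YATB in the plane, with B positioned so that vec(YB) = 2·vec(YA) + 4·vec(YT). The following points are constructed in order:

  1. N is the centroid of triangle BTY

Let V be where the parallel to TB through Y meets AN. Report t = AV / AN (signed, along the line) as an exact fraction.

Set Y = (0, 0), A = (1, 0), T = (0, 1), B = (2, 4); any affine frame gives the same invariant.
1. N is the centroid of triangle BTY ⇒ N = (2/3, 5/3)
through Y parallel to TB: direction (2, 3); meets AN at V = (10/13, 15/13)
V = A + t·(N−A) with t = 9/13

t = 9/13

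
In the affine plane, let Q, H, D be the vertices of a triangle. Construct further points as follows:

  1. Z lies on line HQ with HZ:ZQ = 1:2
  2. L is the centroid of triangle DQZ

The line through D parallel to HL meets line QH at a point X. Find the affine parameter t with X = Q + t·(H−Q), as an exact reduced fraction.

Assign Q = (0, 0), H = (1, 0), D = (0, 1) — the answer is frame-independent, so this choice is without loss of generality.
1. Z lies on line HQ with HZ:ZQ = 1:2 ⇒ Z = (2/3, 0)
2. L is the centroid of triangle DQZ ⇒ L = (2/9, 1/3)
through D parallel to HL: direction (-7/9, 1/3); meets QH at X = (7/3, 0)
X = Q + t·(H−Q) with t = 7/3

t = 7/3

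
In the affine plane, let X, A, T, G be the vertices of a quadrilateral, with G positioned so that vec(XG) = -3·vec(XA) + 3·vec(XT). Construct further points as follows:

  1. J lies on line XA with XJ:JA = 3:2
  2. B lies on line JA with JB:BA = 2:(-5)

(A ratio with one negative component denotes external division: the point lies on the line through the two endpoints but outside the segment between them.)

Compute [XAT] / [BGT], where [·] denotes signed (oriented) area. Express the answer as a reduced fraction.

[XAT]:[BGT] = -3/7

Work in coordinates with X = (0, 0), A = (1, 0), T = (0, 1), G = (-3, 3).
1. J lies on line XA with XJ:JA = 3:2 ⇒ J = (3/5, 0)
2. B lies on line JA with JB:BA = 2:(-5) ⇒ B = (1/3, 0)
2·[XAT] = 1, 2·[BGT] = -7/3
[XAT]:[BGT] = 1:-7/3 = -3/7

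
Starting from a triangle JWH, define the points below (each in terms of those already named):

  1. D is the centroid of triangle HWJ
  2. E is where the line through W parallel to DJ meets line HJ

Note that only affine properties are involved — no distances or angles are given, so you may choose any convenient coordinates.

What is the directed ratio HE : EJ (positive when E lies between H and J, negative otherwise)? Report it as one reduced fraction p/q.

HE:EJ = -2

Set J = (0, 0), W = (1, 0), H = (0, 1); any affine frame gives the same invariant.
1. D is the centroid of triangle HWJ ⇒ D = (1/3, 1/3)
2. E is where the line through W parallel to DJ meets line HJ ⇒ E = (0, -1)
E = H + t·(J−H) with t = 2, so HE:EJ = t:(1−t) = 2:-1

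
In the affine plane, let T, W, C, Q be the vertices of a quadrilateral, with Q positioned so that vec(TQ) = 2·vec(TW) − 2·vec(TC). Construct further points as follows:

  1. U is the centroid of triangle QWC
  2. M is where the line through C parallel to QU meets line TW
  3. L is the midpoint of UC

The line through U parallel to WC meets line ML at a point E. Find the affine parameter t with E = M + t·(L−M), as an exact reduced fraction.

Work in coordinates with T = (0, 0), W = (1, 0), C = (0, 1), Q = (2, -2).
1. U is the centroid of triangle QWC ⇒ U = (1, -1/3)
2. M is where the line through C parallel to QU meets line TW ⇒ M = (3/5, 0)
3. L is the midpoint of UC ⇒ L = (1/2, 1/3)
through U parallel to WC: direction (-1, 1); meets ML at E = (4/7, 2/21)
E = M + t·(L−M) with t = 2/7

t = 2/7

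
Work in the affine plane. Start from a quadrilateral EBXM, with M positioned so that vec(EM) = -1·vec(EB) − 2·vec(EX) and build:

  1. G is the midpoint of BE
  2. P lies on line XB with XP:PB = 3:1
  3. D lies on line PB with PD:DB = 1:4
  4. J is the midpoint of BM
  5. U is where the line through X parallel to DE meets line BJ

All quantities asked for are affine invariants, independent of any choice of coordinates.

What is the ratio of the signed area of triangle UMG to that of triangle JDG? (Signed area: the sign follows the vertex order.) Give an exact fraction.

Set E = (0, 0), B = (1, 0), X = (0, 1), M = (-1, -2); any affine frame gives the same invariant.
1. G is the midpoint of BE ⇒ G = (1/2, 0)
2. P lies on line XB with XP:PB = 3:1 ⇒ P = (3/4, 1/4)
3. D lies on line PB with PD:DB = 1:4 ⇒ D = (4/5, 1/5)
4. J is the midpoint of BM ⇒ J = (0, -1)
5. U is where the line through X parallel to DE meets line BJ ⇒ U = (8/3, 5/3)
2·[UMG] = -11/6, 2·[JDG] = 1/5
[UMG]:[JDG] = -11/6:1/5 = -55/6

[UMG]:[JDG] = -55/6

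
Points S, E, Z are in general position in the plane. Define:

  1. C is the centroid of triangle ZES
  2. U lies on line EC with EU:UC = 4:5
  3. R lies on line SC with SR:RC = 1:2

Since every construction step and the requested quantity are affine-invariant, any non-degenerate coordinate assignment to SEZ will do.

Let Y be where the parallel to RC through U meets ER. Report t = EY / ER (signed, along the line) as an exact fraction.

t = 4/9

Assign S = (0, 0), E = (1, 0), Z = (0, 1) — the answer is frame-independent, so this choice is without loss of generality.
1. C is the centroid of triangle ZES ⇒ C = (1/3, 1/3)
2. U lies on line EC with EU:UC = 4:5 ⇒ U = (19/27, 4/27)
3. R lies on line SC with SR:RC = 1:2 ⇒ R = (1/9, 1/9)
through U parallel to RC: direction (2/9, 2/9); meets ER at Y = (49/81, 4/81)
Y = E + t·(R−E) with t = 4/9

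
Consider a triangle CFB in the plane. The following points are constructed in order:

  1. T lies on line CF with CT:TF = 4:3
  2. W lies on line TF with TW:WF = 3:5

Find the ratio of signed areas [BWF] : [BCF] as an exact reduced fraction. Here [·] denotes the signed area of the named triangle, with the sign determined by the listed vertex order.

Set C = (0, 0), F = (1, 0), B = (0, 1); any affine frame gives the same invariant.
1. T lies on line CF with CT:TF = 4:3 ⇒ T = (4/7, 0)
2. W lies on line TF with TW:WF = 3:5 ⇒ W = (41/56, 0)
2·[BWF] = 15/56, 2·[BCF] = 1
[BWF]:[BCF] = 15/56:1 = 15/56

[BWF]:[BCF] = 15/56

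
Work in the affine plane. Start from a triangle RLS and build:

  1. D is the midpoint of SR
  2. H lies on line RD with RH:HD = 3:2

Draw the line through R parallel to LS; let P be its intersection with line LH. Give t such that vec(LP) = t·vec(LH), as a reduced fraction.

t = 10/7

Assign R = (0, 0), L = (1, 0), S = (0, 1) — the answer is frame-independent, so this choice is without loss of generality.
1. D is the midpoint of SR ⇒ D = (0, 1/2)
2. H lies on line RD with RH:HD = 3:2 ⇒ H = (0, 3/10)
through R parallel to LS: direction (-1, 1); meets LH at P = (-3/7, 3/7)
P = L + t·(H−L) with t = 10/7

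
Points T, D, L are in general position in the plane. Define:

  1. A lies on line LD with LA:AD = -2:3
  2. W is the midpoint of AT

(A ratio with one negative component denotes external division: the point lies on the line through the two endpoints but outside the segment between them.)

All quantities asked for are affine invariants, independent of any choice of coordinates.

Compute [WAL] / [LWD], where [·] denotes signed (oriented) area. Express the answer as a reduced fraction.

[WAL]:[LWD] = -2

Assign T = (0, 0), D = (1, 0), L = (0, 1) — the answer is frame-independent, so this choice is without loss of generality.
1. A lies on line LD with LA:AD = -2:3 ⇒ A = (-2, 3)
2. W is the midpoint of AT ⇒ W = (-1, 3/2)
2·[WAL] = -1, 2·[LWD] = 1/2
[WAL]:[LWD] = -1:1/2 = -2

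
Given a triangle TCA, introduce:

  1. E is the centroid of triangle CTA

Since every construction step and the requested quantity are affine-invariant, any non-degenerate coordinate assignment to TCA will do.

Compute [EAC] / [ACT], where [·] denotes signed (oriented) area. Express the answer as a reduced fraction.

Work in coordinates with T = (0, 0), C = (1, 0), A = (0, 1).
1. E is the centroid of triangle CTA ⇒ E = (1/3, 1/3)
2·[EAC] = -1/3, 2·[ACT] = -1
[EAC]:[ACT] = -1/3:-1 = 1/3

[EAC]:[ACT] = 1/3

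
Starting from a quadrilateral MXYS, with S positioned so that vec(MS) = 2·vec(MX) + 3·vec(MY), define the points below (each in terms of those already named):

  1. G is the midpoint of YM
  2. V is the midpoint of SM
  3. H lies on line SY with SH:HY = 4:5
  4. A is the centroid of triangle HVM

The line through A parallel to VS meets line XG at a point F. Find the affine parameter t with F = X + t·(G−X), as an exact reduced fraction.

Assign M = (0, 0), X = (1, 0), Y = (0, 1), S = (2, 3) — the answer is frame-independent, so this choice is without loss of generality.
1. G is the midpoint of YM ⇒ G = (0, 1/2)
2. V is the midpoint of SM ⇒ V = (1, 3/2)
3. H lies on line SY with SH:HY = 4:5 ⇒ H = (10/9, 19/9)
4. A is the centroid of triangle HVM ⇒ A = (19/27, 65/54)
through A parallel to VS: direction (1, 3/2); meets XG at F = (19/108, 89/216)
F = X + t·(G−X) with t = 89/108

t = 89/108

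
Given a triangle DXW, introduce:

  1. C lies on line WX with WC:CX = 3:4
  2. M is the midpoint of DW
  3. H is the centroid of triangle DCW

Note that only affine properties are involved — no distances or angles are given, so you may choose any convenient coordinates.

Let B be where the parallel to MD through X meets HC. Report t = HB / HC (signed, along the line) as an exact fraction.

Assign D = (0, 0), X = (1, 0), W = (0, 1) — the answer is frame-independent, so this choice is without loss of generality.
1. C lies on line WX with WC:CX = 3:4 ⇒ C = (3/7, 4/7)
2. M is the midpoint of DW ⇒ M = (0, 1/2)
3. H is the centroid of triangle DCW ⇒ H = (1/7, 11/21)
through X parallel to MD: direction (0, -1/2); meets HC at B = (1, 2/3)
B = H + t·(C−H) with t = 3

t = 3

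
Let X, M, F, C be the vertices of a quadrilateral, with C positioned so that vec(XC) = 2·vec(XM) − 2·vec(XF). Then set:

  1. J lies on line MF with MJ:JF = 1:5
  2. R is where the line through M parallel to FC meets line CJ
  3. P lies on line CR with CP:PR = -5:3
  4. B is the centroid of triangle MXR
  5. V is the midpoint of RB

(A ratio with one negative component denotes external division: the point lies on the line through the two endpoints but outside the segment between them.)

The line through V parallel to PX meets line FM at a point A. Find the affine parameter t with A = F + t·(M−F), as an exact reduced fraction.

t = 11/20

Choose coordinates X = (0, 0), M = (1, 0), F = (0, 1), C = (2, -2).
1. J lies on line MF with MJ:JF = 1:5 ⇒ J = (5/6, 1/6)
2. R is where the line through M parallel to FC meets line CJ ⇒ R = (3/5, 3/5)
3. P lies on line CR with CP:PR = -5:3 ⇒ P = (-3/2, 9/2)
4. B is the centroid of triangle MXR ⇒ B = (8/15, 1/5)
5. V is the midpoint of RB ⇒ V = (17/30, 2/5)
through V parallel to PX: direction (3/2, -9/2); meets FM at A = (11/20, 9/20)
A = F + t·(M−F) with t = 11/20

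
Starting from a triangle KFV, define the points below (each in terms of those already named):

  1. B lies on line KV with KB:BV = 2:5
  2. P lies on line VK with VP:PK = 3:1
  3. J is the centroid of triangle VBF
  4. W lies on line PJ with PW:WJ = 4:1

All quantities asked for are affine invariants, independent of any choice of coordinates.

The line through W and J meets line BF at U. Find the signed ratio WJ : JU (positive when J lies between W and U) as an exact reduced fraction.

Work in coordinates with K = (0, 0), F = (1, 0), V = (0, 1).
1. B lies on line KV with KB:BV = 2:5 ⇒ B = (0, 2/7)
2. P lies on line VK with VP:PK = 3:1 ⇒ P = (0, 1/4)
3. J is the centroid of triangle VBF ⇒ J = (1/3, 3/7)
4. W lies on line PJ with PW:WJ = 4:1 ⇒ W = (4/15, 11/28)
line WJ meets BF at U = (1/23, 44/161)
J = W + t·(U−W) with t = -23/77, so WJ:JU = -23/77:100/77

WJ:JU = -23/100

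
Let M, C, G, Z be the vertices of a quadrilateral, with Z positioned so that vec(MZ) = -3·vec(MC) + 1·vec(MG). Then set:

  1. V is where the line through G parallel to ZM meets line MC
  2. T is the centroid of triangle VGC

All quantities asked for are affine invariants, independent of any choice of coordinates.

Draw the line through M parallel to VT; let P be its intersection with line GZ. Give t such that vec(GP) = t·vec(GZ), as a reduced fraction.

Choose coordinates M = (0, 0), C = (1, 0), G = (0, 1), Z = (-3, 1).
1. V is where the line through G parallel to ZM meets line MC ⇒ V = (3, 0)
2. T is the centroid of triangle VGC ⇒ T = (4/3, 1/3)
through M parallel to VT: direction (-5/3, 1/3); meets GZ at P = (-5, 1)
P = G + t·(Z−G) with t = 5/3

t = 5/3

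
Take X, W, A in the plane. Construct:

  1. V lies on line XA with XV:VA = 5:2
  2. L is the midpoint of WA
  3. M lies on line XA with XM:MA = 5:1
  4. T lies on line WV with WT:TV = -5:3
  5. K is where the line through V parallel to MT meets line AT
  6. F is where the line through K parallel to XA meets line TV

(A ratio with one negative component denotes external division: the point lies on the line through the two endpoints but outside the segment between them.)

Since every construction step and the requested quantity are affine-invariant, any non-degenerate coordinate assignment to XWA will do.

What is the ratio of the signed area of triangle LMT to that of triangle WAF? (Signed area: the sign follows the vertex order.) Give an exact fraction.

[LMT]:[WAF] = 7/300

Work in coordinates with X = (0, 0), W = (1, 0), A = (0, 1).
1. V lies on line XA with XV:VA = 5:2 ⇒ V = (0, 5/7)
2. L is the midpoint of WA ⇒ L = (1/2, 1/2)
3. M lies on line XA with XM:MA = 5:1 ⇒ M = (0, 5/6)
4. T lies on line WV with WT:TV = -5:3 ⇒ T = (-3/2, 25/14)
5. K is where the line through V parallel to MT meets line AT ⇒ K = (-18/7, 115/49)
6. F is where the line through K parallel to XA meets line TV ⇒ F = (-18/7, 125/49)
2·[LMT] = 1/42, 2·[WAF] = 50/49
[LMT]:[WAF] = 1/42:50/49 = 7/300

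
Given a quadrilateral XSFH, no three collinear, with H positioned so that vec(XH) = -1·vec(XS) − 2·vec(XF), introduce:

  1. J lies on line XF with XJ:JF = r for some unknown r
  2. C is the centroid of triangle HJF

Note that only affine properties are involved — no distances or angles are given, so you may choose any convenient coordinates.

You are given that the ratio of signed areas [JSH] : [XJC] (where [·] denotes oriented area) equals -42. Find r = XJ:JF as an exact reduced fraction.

Assign X = (0, 0), S = (1, 0), F = (0, 1), H = (-1, -2) — the answer is frame-independent, so this choice is without loss of generality.
1. With XJ:JF = r, write λ = r/(r+1) so J = X + λ·(F−X); J is affine-linear in λ
2. C is the centroid of triangle HJF ⇒ C is an affine combination of earlier points and hence also affine-linear in λ
Every point depending on J is an affine combination of J and λ-independent points, so each such coordinate is linear in λ; the λ² term in each signed area is a multiple of (F−X)×(F−X) = 0, so 2·[JSH] and 2·[XJC] are each linear in λ. Evaluating at λ=0 and λ=1:
  2·[JSH] = -2·λ − 2,   2·[XJC] = 1/3·λ
So [JSH]:[XJC] = (-2·λ − 2) / (1/3·λ). Setting this equal to -42:
  -2·λ − 2 = -42·(1/3·λ)  ⇒  λ = 1/6
Then r = λ/(1−λ) = (1/6)/(5/6) = 1/5. Check: with r = 1/5, J = (0, 1/6) and [JSH]:[XJC] = -42 as required.

r = 1/5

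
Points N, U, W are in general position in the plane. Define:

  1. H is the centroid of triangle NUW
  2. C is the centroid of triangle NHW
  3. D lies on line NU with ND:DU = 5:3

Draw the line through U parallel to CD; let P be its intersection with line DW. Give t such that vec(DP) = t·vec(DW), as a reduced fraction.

t = 12/17

Choose coordinates N = (0, 0), U = (1, 0), W = (0, 1).
1. H is the centroid of triangle NUW ⇒ H = (1/3, 1/3)
2. C is the centroid of triangle NHW ⇒ C = (1/9, 4/9)
3. D lies on line NU with ND:DU = 5:3 ⇒ D = (5/8, 0)
through U parallel to CD: direction (37/72, -4/9); meets DW at P = (25/136, 12/17)
P = D + t·(W−D) with t = 12/17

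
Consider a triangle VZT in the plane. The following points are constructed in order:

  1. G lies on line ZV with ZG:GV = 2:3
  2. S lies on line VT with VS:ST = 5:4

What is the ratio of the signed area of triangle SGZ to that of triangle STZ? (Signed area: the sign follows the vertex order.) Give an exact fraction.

Assign V = (0, 0), Z = (1, 0), T = (0, 1) — the answer is frame-independent, so this choice is without loss of generality.
1. G lies on line ZV with ZG:GV = 2:3 ⇒ G = (3/5, 0)
2. S lies on line VT with VS:ST = 5:4 ⇒ S = (0, 5/9)
2·[SGZ] = 2/9, 2·[STZ] = -4/9
[SGZ]:[STZ] = 2/9:-4/9 = -1/2

[SGZ]:[STZ] = -1/2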